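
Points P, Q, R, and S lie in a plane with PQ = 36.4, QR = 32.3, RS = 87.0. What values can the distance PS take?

The maximum is all hops collinear in one direction: 36.4 + 32.3 + 87.0 = 155.7.
The longest hop is 87.0; the others sum to 68.7. Folding the others back against it leaves at least 87.0 − 68.7 = 18.3.

18.3 ≤ PS ≤ 155.7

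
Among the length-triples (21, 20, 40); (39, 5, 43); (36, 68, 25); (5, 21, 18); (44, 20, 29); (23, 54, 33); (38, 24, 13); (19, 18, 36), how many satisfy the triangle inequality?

6

(20,21,40): 20+21 > 40 → valid
(5,39,43): 5+39 > 43 → valid
(25,36,68): 25+36 ≤ 68 → not valid
(5,18,21): 5+18 > 21 → valid
(20,29,44): 20+29 > 44 → valid
(23,33,54): 23+33 > 54 → valid
(13,24,38): 13+24 ≤ 38 → not valid
(18,19,36): 18+19 > 36 → valid
6 of the 8 triples form a triangle.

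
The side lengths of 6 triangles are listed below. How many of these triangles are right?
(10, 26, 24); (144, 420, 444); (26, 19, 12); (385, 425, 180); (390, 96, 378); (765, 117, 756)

(10,26,24): 10²+24² = 676 = 26² → right
(144,420,444): 144²+420² = 197136 = 444² → right
(26,19,12): 12²+19² = 505 < 676 = 26² → obtuse
(385,425,180): 180²+385² = 180625 = 425² → right
(390,96,378): 96²+378² = 152100 = 390² → right
(765,117,756): 117²+756² = 585225 = 765² → right
5 of the 6 are right.

5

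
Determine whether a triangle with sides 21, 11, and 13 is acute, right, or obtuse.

Compare the square of the longest side to the sum of squares of the other two: 11² + 13² = 290 < 441 = 21².

obtuse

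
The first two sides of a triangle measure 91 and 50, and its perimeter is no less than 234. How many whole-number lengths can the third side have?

48

Triangle inequality: 41 < x < 141. Perimeter ≥ 234 gives x ≥ 234 − 91 − 50 = 93.
So 93 ≤ x < 141; integers 93 through 140: 48 values.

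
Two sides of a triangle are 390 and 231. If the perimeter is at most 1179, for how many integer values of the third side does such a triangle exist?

399

Triangle inequality: 159 < x < 621. Perimeter ≤ 1179 gives x ≤ 1179 − 390 − 231 = 558.
So 159 < x ≤ 558; integers 160 through 558: 399 values.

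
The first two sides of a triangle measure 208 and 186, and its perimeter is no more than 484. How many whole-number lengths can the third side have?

68

Triangle inequality: 22 < x < 394. Perimeter ≤ 484 gives x ≤ 484 − 208 − 186 = 90.
So 22 < x ≤ 90; integers 23 through 90: 68 values.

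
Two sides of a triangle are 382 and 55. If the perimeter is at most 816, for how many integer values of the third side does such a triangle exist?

Triangle inequality: 327 < x < 437. Perimeter ≤ 816 gives x ≤ 816 − 382 − 55 = 379.
So 327 < x ≤ 379; integers 328 through 379: 52 values.

52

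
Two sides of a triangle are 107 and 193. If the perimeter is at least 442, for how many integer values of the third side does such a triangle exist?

158

Triangle inequality: 86 < x < 300. Perimeter ≥ 442 gives x ≥ 442 − 107 − 193 = 142.
So 142 ≤ x < 300; integers 142 through 299: 158 values.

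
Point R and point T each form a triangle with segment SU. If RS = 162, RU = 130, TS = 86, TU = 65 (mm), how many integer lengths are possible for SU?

118

From triangle RSU: 32 < SU < 292.
From triangle TSU: 21 < SU < 151.
Intersection: 32 < SU < 151, so integers 33 through 150: 118 values.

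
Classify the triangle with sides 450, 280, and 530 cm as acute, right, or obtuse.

right

Compare the square of the longest side to the sum of squares of the other two: 280² + 450² = 280900 = 530².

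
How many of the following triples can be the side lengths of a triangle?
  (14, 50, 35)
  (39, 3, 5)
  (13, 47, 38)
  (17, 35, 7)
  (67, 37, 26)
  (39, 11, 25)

(14,35,50): 14+35 ≤ 50 → not valid
(3,5,39): 3+5 ≤ 39 → not valid
(13,38,47): 13+38 > 47 → valid
(7,17,35): 7+17 ≤ 35 → not valid
(26,37,67): 26+37 ≤ 67 → not valid
(11,25,39): 11+25 ≤ 39 → not valid
1 of the 6 triples forms a triangle.

1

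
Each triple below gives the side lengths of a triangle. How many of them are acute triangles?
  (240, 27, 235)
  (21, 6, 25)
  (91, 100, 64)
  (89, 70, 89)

2

(240,27,235): 27²+235² = 55954 < 57600 = 240² → obtuse
(21,6,25): 6²+21² = 477 < 625 = 25² → obtuse
(91,100,64): 64²+91² = 12377 > 10000 = 100² → acute
(89,70,89): 70²+89² = 12821 > 7921 = 89² → acute
2 of the 4 are acute.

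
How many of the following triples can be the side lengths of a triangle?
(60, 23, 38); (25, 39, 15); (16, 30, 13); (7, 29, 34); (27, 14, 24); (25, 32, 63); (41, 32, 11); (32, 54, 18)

(23,38,60): 23+38 > 60 → valid
(15,25,39): 15+25 > 39 → valid
(13,16,30): 13+16 ≤ 30 → not valid
(7,29,34): 7+29 > 34 → valid
(14,24,27): 14+24 > 27 → valid
(25,32,63): 25+32 ≤ 63 → not valid
(11,32,41): 11+32 > 41 → valid
(18,32,54): 18+32 ≤ 54 → not valid
5 of the 8 triples form a triangle.

5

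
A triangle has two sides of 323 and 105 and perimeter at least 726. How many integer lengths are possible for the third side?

130

Triangle inequality: 218 < x < 428. Perimeter ≥ 726 gives x ≥ 726 − 323 − 105 = 298.
So 298 ≤ x < 428; integers 298 through 427: 130 values.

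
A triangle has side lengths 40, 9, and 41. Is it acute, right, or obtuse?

right

Compare the square of the longest side to the sum of squares of the other two: 9² + 40² = 1681 = 41².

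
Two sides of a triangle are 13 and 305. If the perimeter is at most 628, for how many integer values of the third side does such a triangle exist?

Triangle inequality: 292 < x < 318. Perimeter ≤ 628 gives x ≤ 628 − 13 − 305 = 310.
So 292 < x ≤ 310; integers 293 through 310: 18 values.

18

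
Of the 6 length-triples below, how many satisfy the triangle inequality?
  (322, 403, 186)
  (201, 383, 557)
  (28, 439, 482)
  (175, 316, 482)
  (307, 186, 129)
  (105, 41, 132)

5

(186,322,403): 186+322 > 403 → valid
(201,383,557): 201+383 > 557 → valid
(28,439,482): 28+439 ≤ 482 → not valid
(175,316,482): 175+316 > 482 → valid
(129,186,307): 129+186 > 307 → valid
(41,105,132): 41+105 > 132 → valid
5 of the 6 triples form a triangle.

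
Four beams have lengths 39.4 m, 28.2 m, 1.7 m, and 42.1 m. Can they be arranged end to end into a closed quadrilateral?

A quadrilateral exists iff every side is shorter than the sum of the others — equivalently, the longest side is less than the sum of the rest.
Longest side 42.1 < 69.3 (sum of the remaining 3), so yes.

Yes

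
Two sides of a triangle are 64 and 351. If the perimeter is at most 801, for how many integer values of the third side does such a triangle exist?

99

Triangle inequality: 287 < x < 415. Perimeter ≤ 801 gives x ≤ 801 − 64 − 351 = 386.
So 287 < x ≤ 386; integers 288 through 386: 99 values.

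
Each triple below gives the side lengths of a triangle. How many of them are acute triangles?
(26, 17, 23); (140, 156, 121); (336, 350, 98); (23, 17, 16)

(26,17,23): 17²+23² = 818 > 676 = 26² → acute
(140,156,121): 121²+140² = 34241 > 24336 = 156² → acute
(336,350,98): 98²+336² = 122500 = 350² → right
(23,17,16): 16²+17² = 545 > 529 = 23² → acute
3 of the 4 are acute.

3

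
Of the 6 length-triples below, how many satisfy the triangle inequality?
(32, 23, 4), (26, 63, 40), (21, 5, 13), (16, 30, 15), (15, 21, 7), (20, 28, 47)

(4,23,32): 4+23 ≤ 32 → not valid
(26,40,63): 26+40 > 63 → valid
(5,13,21): 5+13 ≤ 21 → not valid
(15,16,30): 15+16 > 30 → valid
(7,15,21): 7+15 > 21 → valid
(20,28,47): 20+28 > 47 → valid
4 of the 6 triples form a triangle.

4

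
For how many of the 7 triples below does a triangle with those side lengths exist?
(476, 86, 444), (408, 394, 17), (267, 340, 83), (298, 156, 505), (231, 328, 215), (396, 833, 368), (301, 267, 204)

5

(86,444,476): 86+444 > 476 → valid
(17,394,408): 17+394 > 408 → valid
(83,267,340): 83+267 > 340 → valid
(156,298,505): 156+298 ≤ 505 → not valid
(215,231,328): 215+231 > 328 → valid
(368,396,833): 368+396 ≤ 833 → not valid
(204,267,301): 204+267 > 301 → valid
5 of the 7 triples form a triangle.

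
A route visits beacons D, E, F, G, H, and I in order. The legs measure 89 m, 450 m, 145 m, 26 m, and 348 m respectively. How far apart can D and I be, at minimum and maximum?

0 ≤ DI ≤ 1058 m

The maximum is all hops collinear in one direction: 89 + 450 + 145 + 26 + 348 = 1058.
The longest hop is 450; the others sum to 608. Since 450 ≤ 608, the path can fold back on itself completely, so the minimum distance is 0.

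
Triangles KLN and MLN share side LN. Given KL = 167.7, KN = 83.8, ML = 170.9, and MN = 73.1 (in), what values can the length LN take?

From triangle KLN: |167.7 − 83.8| < LN < 167.7 + 83.8, i.e. 83.9 < LN < 251.5.
From triangle MLN: 97.8 < LN < 244.0.
Both must hold, so LN lies in the intersection.

97.8 < LN < 244.0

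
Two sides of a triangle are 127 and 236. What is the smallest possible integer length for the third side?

110

The third side must be strictly greater than |127 − 236| = 109.
The smallest integer above 109 is 110.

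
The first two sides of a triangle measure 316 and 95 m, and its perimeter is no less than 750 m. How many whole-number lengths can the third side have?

72

Triangle inequality: 221 < x < 411. Perimeter ≥ 750 gives x ≥ 750 − 316 − 95 = 339.
So 339 ≤ x < 411; integers 339 through 410: 72 values.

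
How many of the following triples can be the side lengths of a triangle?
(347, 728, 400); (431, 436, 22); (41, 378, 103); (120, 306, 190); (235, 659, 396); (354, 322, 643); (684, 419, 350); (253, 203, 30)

(347,400,728): 347+400 > 728 → valid
(22,431,436): 22+431 > 436 → valid
(41,103,378): 41+103 ≤ 378 → not valid
(120,190,306): 120+190 > 306 → valid
(235,396,659): 235+396 ≤ 659 → not valid
(322,354,643): 322+354 > 643 → valid
(350,419,684): 350+419 > 684 → valid
(30,203,253): 30+203 ≤ 253 → not valid
5 of the 8 triples form a triangle.

5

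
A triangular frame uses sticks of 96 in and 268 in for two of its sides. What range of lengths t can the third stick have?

By the triangle inequality, t must be less than 96 + 268 = 364 and greater than |96 − 268| = 172.

172 < t < 364 (in)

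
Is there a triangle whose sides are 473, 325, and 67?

No

The longest side is 473, but the other two sum to only 392.
392 < 473, so the triangle inequality fails.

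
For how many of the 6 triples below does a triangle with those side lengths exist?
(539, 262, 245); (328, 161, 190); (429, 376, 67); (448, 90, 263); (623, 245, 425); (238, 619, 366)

3

(245,262,539): 245+262 ≤ 539 → not valid
(161,190,328): 161+190 > 328 → valid
(67,376,429): 67+376 > 429 → valid
(90,263,448): 90+263 ≤ 448 → not valid
(245,425,623): 245+425 > 623 → valid
(238,366,619): 238+366 ≤ 619 → not valid
3 of the 6 triples form a triangle.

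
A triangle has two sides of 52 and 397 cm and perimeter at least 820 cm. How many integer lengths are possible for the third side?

78

Triangle inequality: 345 < x < 449. Perimeter ≥ 820 gives x ≥ 820 − 52 − 397 = 371.
So 371 ≤ x < 449; integers 371 through 448: 78 values.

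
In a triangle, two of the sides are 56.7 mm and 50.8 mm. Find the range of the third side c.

By the triangle inequality, c must be less than 56.7 + 50.8 = 107.5 and greater than |56.7 − 50.8| = 5.9.

5.9 < c < 107.5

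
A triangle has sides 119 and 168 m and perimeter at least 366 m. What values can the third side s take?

79 ≤ s < 287

Triangle inequality alone gives 49 < s < 287.
The perimeter condition gives s ≥ 366 − 119 − 168 = 79.
Intersecting the two: 79 ≤ s < 287.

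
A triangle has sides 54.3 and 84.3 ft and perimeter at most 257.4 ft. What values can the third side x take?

Triangle inequality alone gives 30.0 < x < 138.6.
The perimeter condition gives x ≤ 257.4 − 54.3 − 84.3 = 118.8.
Intersecting the two: 30.0 < x ≤ 118.8.

30.0 < x ≤ 118.8 ft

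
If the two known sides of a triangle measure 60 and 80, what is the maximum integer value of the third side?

The third side must be strictly less than 60 + 80 = 140.
The largest integer below 140 is 139.

139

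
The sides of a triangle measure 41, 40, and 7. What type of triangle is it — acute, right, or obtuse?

Compare the square of the longest side to the sum of squares of the other two: 7² + 40² = 1649 < 1681 = 41².

obtuse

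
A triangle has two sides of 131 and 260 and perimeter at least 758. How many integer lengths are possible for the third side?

Triangle inequality: 129 < x < 391. Perimeter ≥ 758 gives x ≥ 758 − 131 − 260 = 367.
So 367 ≤ x < 391; integers 367 through 390: 24 values.

24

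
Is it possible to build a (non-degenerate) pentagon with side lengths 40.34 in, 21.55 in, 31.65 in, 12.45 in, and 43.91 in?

Yes

A pentagon exists iff every side is shorter than the sum of the others — equivalently, the longest side is less than the sum of the rest.
Longest side 43.91 < 105.99 (sum of the remaining 4), so yes.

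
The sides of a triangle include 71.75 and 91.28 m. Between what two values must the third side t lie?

By the triangle inequality, t must be less than 71.75 + 91.28 = 163.03 and greater than |71.75 − 91.28| = 19.53.

19.53 < t < 163.03 (m)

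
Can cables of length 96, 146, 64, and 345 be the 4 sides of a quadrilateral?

For a quadrilateral, each side must be shorter than the sum of the others.
Here the longest side is 345, but the remaining 3 sides sum to only 306.

No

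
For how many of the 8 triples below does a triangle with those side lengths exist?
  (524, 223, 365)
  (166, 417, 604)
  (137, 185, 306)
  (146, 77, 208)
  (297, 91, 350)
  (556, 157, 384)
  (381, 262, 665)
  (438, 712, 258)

4

(223,365,524): 223+365 > 524 → valid
(166,417,604): 166+417 ≤ 604 → not valid
(137,185,306): 137+185 > 306 → valid
(77,146,208): 77+146 > 208 → valid
(91,297,350): 91+297 > 350 → valid
(157,384,556): 157+384 ≤ 556 → not valid
(262,381,665): 262+381 ≤ 665 → not valid
(258,438,712): 258+438 ≤ 712 → not valid
4 of the 8 triples form a triangle.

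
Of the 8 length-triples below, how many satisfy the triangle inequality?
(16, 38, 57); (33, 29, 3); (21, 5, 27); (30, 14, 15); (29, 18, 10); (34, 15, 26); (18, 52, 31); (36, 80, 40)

1

(16,38,57): 16+38 ≤ 57 → not valid
(3,29,33): 3+29 ≤ 33 → not valid
(5,21,27): 5+21 ≤ 27 → not valid
(14,15,30): 14+15 ≤ 30 → not valid
(10,18,29): 10+18 ≤ 29 → not valid
(15,26,34): 15+26 > 34 → valid
(18,31,52): 18+31 ≤ 52 → not valid
(36,40,80): 36+40 ≤ 80 → not valid
1 of the 8 triples forms a triangle.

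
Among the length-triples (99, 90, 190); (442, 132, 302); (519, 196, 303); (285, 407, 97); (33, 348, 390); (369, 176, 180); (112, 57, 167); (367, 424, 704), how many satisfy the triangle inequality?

2

(90,99,190): 90+99 ≤ 190 → not valid
(132,302,442): 132+302 ≤ 442 → not valid
(196,303,519): 196+303 ≤ 519 → not valid
(97,285,407): 97+285 ≤ 407 → not valid
(33,348,390): 33+348 ≤ 390 → not valid
(176,180,369): 176+180 ≤ 369 → not valid
(57,112,167): 57+112 > 167 → valid
(367,424,704): 367+424 > 704 → valid
2 of the 8 triples form a triangle.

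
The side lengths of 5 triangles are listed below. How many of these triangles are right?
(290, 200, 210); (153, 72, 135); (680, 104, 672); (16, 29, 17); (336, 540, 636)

4

(290,200,210): 200²+210² = 84100 = 290² → right
(153,72,135): 72²+135² = 23409 = 153² → right
(680,104,672): 104²+672² = 462400 = 680² → right
(16,29,17): 16²+17² = 545 < 841 = 29² → obtuse
(336,540,636): 336²+540² = 404496 = 636² → right
4 of the 5 are right.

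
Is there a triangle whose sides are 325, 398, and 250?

The longest side is 398, and the other two sum to 575.
Since 575 > 398, the triangle inequality holds.

Yes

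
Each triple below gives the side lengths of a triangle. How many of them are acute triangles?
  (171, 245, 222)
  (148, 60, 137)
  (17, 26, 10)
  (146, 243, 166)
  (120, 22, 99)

(171,245,222): 171²+222² = 78525 > 60025 = 245² → acute
(148,60,137): 60²+137² = 22369 > 21904 = 148² → acute
(17,26,10): 10²+17² = 389 < 676 = 26² → obtuse
(146,243,166): 146²+166² = 48872 < 59049 = 243² → obtuse
(120,22,99): 22²+99² = 10285 < 14400 = 120² → obtuse
2 of the 5 are acute.

2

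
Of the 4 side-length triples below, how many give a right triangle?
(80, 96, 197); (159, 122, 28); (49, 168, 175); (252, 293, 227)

1

(80,96,197): 80+96 ≤ 197, not a triangle
(159,122,28): 28+122 ≤ 159, not a triangle
(49,168,175): 49²+168² = 30625 = 175² → right
(252,293,227): 227²+252² = 115033 > 85849 = 293² → acute
1 of the 4 is right.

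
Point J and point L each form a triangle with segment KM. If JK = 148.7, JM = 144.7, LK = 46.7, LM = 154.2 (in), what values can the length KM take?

From triangle JKM: |148.7 − 144.7| < KM < 148.7 + 144.7, i.e. 4.0 < KM < 293.4.
From triangle LKM: 107.5 < KM < 200.9.
Both must hold, so KM lies in the intersection.

107.5 < KM < 200.9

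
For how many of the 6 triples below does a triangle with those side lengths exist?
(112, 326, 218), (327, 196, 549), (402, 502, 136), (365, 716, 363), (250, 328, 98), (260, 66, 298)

(112,218,326): 112+218 > 326 → valid
(196,327,549): 196+327 ≤ 549 → not valid
(136,402,502): 136+402 > 502 → valid
(363,365,716): 363+365 > 716 → valid
(98,250,328): 98+250 > 328 → valid
(66,260,298): 66+260 > 298 → valid
5 of the 6 triples form a triangle.

5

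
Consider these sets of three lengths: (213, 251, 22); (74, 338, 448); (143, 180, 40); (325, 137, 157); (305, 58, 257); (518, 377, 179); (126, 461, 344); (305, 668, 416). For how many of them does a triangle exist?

(22,213,251): 22+213 ≤ 251 → not valid
(74,338,448): 74+338 ≤ 448 → not valid
(40,143,180): 40+143 > 180 → valid
(137,157,325): 137+157 ≤ 325 → not valid
(58,257,305): 58+257 > 305 → valid
(179,377,518): 179+377 > 518 → valid
(126,344,461): 126+344 > 461 → valid
(305,416,668): 305+416 > 668 → valid
5 of the 8 triples form a triangle.

5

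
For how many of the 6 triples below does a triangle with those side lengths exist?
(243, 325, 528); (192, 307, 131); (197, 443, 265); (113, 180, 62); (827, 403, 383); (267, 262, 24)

(243,325,528): 243+325 > 528 → valid
(131,192,307): 131+192 > 307 → valid
(197,265,443): 197+265 > 443 → valid
(62,113,180): 62+113 ≤ 180 → not valid
(383,403,827): 383+403 ≤ 827 → not valid
(24,262,267): 24+262 > 267 → valid
4 of the 6 triples form a triangle.

4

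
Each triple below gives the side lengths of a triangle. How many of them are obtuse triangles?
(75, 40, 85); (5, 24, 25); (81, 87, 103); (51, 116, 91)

2

(75,40,85): 40²+75² = 7225 = 85² → right
(5,24,25): 5²+24² = 601 < 625 = 25² → obtuse
(81,87,103): 81²+87² = 14130 > 10609 = 103² → acute
(51,116,91): 51²+91² = 10882 < 13456 = 116² → obtuse
2 of the 4 are obtuse.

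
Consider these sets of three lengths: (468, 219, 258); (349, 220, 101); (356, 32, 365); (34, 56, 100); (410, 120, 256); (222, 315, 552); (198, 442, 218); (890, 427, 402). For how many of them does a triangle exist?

2

(219,258,468): 219+258 > 468 → valid
(101,220,349): 101+220 ≤ 349 → not valid
(32,356,365): 32+356 > 365 → valid
(34,56,100): 34+56 ≤ 100 → not valid
(120,256,410): 120+256 ≤ 410 → not valid
(222,315,552): 222+315 ≤ 552 → not valid
(198,218,442): 198+218 ≤ 442 → not valid
(402,427,890): 402+427 ≤ 890 → not valid
2 of the 8 triples form a triangle.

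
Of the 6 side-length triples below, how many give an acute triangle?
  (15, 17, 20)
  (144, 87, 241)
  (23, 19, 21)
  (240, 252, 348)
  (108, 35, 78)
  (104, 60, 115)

3

(15,17,20): 15²+17² = 514 > 400 = 20² → acute
(144,87,241): 87+144 ≤ 241, not a triangle
(23,19,21): 19²+21² = 802 > 529 = 23² → acute
(240,252,348): 240²+252² = 121104 = 348² → right
(108,35,78): 35²+78² = 7309 < 11664 = 108² → obtuse
(104,60,115): 60²+104² = 14416 > 13225 = 115² → acute
3 of the 6 are acute.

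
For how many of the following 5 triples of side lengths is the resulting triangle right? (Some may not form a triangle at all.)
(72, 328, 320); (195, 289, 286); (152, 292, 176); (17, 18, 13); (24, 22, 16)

(72,328,320): 72²+320² = 107584 = 328² → right
(195,289,286): 195²+286² = 119821 > 83521 = 289² → acute
(152,292,176): 152²+176² = 54080 < 85264 = 292² → obtuse
(17,18,13): 13²+17² = 458 > 324 = 18² → acute
(24,22,16): 16²+22² = 740 > 576 = 24² → acute
1 of the 5 is right.

1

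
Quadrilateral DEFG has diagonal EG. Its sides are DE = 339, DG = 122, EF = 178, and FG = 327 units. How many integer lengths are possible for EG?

243

From triangle DEG: 217 < EG < 461.
From triangle FEG: 149 < EG < 505.
Intersection: 217 < EG < 461, so integers 218 through 460: 243 values.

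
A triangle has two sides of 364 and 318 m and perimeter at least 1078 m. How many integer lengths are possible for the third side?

Triangle inequality: 46 < x < 682. Perimeter ≥ 1078 gives x ≥ 1078 − 364 − 318 = 396.
So 396 ≤ x < 682; integers 396 through 681: 286 values.

286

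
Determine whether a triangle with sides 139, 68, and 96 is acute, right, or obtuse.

Compare the square of the longest side to the sum of squares of the other two: 68² + 96² = 13840 < 19321 = 139².

obtuse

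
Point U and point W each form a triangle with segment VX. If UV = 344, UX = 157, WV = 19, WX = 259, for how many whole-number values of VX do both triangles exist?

37

From triangle UVX: 187 < VX < 501.
From triangle WVX: 240 < VX < 278.
Intersection: 240 < VX < 278, so integers 241 through 277: 37 values.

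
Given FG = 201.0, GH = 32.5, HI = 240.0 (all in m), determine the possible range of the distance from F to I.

The maximum is all hops collinear in one direction: 201.0 + 32.5 + 240.0 = 473.5.
The longest hop is 240.0; the others sum to 233.5. Folding the others back against it leaves at least 240.0 − 233.5 = 6.5.

6.5 ≤ FI ≤ 473.5 m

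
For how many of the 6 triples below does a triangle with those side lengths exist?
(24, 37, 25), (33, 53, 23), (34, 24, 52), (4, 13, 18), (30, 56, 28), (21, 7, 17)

(24,25,37): 24+25 > 37 → valid
(23,33,53): 23+33 > 53 → valid
(24,34,52): 24+34 > 52 → valid
(4,13,18): 4+13 ≤ 18 → not valid
(28,30,56): 28+30 > 56 → valid
(7,17,21): 7+17 > 21 → valid
5 of the 6 triples form a triangle.

5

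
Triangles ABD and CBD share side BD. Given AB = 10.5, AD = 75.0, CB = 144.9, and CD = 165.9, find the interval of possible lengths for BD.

From triangle ABD: |10.5 − 75.0| < BD < 10.5 + 75.0, i.e. 64.5 < BD < 85.5.
From triangle CBD: 21.0 < BD < 310.8.
Both must hold, so BD lies in the intersection.

64.5 < BD < 85.5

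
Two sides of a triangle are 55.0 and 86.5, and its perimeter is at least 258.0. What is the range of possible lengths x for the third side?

116.5 ≤ x < 141.5

Triangle inequality alone gives 31.5 < x < 141.5.
The perimeter condition gives x ≥ 258.0 − 55.0 − 86.5 = 116.5.
Intersecting the two: 116.5 ≤ x < 141.5.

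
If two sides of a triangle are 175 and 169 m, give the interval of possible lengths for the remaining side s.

By the triangle inequality, s must be less than 175 + 169 = 344 and greater than |175 − 169| = 6.

6 < s < 344 (m)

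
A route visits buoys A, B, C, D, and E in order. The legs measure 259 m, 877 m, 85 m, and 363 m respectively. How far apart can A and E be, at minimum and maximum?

The maximum is all hops collinear in one direction: 259 + 877 + 85 + 363 = 1584.
The longest hop is 877; the others sum to 707. Folding the others back against it leaves at least 877 − 707 = 170.

170 ≤ AE ≤ 1584 m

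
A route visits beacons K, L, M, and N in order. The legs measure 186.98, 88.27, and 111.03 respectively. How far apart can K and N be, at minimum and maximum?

The maximum is all hops collinear in one direction: 186.98 + 88.27 + 111.03 = 386.28.
The longest hop is 186.98; the others sum to 199.30. Since 186.98 ≤ 199.30, the path can fold back on itself completely, so the minimum distance is 0.

0 ≤ KN ≤ 386.28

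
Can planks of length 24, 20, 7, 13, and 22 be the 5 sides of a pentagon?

Yes

A pentagon exists iff every side is shorter than the sum of the others — equivalently, the longest side is less than the sum of the rest.
Longest side 24 < 62 (sum of the remaining 4), so yes.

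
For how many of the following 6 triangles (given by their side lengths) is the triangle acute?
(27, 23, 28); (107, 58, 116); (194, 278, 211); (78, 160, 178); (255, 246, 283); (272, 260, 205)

(27,23,28): 23²+27² = 1258 > 784 = 28² → acute
(107,58,116): 58²+107² = 14813 > 13456 = 116² → acute
(194,278,211): 194²+211² = 82157 > 77284 = 278² → acute
(78,160,178): 78²+160² = 31684 = 178² → right
(255,246,283): 246²+255² = 125541 > 80089 = 283² → acute
(272,260,205): 205²+260² = 109625 > 73984 = 272² → acute
5 of the 6 are acute.

5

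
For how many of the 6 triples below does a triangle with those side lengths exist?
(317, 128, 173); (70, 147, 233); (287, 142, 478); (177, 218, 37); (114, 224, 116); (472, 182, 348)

2

(128,173,317): 128+173 ≤ 317 → not valid
(70,147,233): 70+147 ≤ 233 → not valid
(142,287,478): 142+287 ≤ 478 → not valid
(37,177,218): 37+177 ≤ 218 → not valid
(114,116,224): 114+116 > 224 → valid
(182,348,472): 182+348 > 472 → valid
2 of the 6 triples form a triangle.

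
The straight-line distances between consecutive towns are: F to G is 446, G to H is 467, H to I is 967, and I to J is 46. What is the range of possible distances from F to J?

8 ≤ FJ ≤ 1926

The maximum is all hops collinear in one direction: 446 + 467 + 967 + 46 = 1926.
The longest hop is 967; the others sum to 959. Folding the others back against it leaves at least 967 − 959 = 8.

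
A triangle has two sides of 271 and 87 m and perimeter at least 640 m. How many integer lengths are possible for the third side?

76

Triangle inequality: 184 < x < 358. Perimeter ≥ 640 gives x ≥ 640 − 271 − 87 = 282.
So 282 ≤ x < 358; integers 282 through 357: 76 values.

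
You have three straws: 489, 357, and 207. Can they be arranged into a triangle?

Yes

The longest side is 489, and the other two sum to 564.
Since 564 > 489, the triangle inequality holds.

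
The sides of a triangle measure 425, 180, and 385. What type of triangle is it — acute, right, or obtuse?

Compare the square of the longest side to the sum of squares of the other two: 180² + 385² = 180625 = 425².

right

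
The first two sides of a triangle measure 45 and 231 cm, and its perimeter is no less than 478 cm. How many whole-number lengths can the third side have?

Triangle inequality: 186 < x < 276. Perimeter ≥ 478 gives x ≥ 478 − 45 − 231 = 202.
So 202 ≤ x < 276; integers 202 through 275: 74 values.

74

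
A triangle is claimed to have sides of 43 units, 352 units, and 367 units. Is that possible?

The longest side is 367, and the other two sum to 395.
Since 395 > 367, the triangle inequality holds.

Yes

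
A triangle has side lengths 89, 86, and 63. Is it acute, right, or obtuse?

Compare the square of the longest side to the sum of squares of the other two: 63² + 86² = 11365 > 7921 = 89².

acute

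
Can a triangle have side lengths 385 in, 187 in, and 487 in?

Yes

The longest side is 487, and the other two sum to 572.
Since 572 > 487, the triangle inequality holds.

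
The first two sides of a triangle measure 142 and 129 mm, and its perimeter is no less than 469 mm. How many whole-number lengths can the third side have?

73

Triangle inequality: 13 < x < 271. Perimeter ≥ 469 gives x ≥ 469 − 142 − 129 = 198.
So 198 ≤ x < 271; integers 198 through 270: 73 values.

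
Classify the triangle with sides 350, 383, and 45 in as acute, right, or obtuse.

Compare the square of the longest side to the sum of squares of the other two: 45² + 350² = 124525 < 146689 = 383².

obtuse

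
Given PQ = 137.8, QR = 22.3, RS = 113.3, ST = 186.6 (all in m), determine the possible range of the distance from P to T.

The maximum is all hops collinear in one direction: 137.8 + 22.3 + 113.3 + 186.6 = 460.0.
The longest hop is 186.6; the others sum to 273.4. Since 186.6 ≤ 273.4, the path can fold back on itself completely, so the minimum distance is 0.

0 ≤ PT ≤ 460.0 m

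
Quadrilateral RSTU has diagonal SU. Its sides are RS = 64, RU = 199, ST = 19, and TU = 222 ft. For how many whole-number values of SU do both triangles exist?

37

From triangle RSU: 135 < SU < 263.
From triangle TSU: 203 < SU < 241.
Intersection: 203 < SU < 241, so integers 204 through 240: 37 values.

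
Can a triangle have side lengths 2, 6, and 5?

The longest side is 6, and the other two sum to 7.
Since 7 > 6, the triangle inequality holds.

Yes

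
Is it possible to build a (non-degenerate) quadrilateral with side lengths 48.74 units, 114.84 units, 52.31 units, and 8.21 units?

For a quadrilateral, each side must be shorter than the sum of the others.
Here the longest side is 114.84, but the remaining 3 sides sum to only 109.26.

No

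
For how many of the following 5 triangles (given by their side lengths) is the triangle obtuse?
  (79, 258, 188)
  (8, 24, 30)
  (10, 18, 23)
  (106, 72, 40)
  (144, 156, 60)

(79,258,188): 79²+188² = 41585 < 66564 = 258² → obtuse
(8,24,30): 8²+24² = 640 < 900 = 30² → obtuse
(10,18,23): 10²+18² = 424 < 529 = 23² → obtuse
(106,72,40): 40²+72² = 6784 < 11236 = 106² → obtuse
(144,156,60): 60²+144² = 24336 = 156² → right
4 of the 5 are obtuse.

4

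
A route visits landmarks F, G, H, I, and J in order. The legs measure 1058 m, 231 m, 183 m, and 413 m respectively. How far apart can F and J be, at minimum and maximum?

The maximum is all hops collinear in one direction: 1058 + 231 + 183 + 413 = 1885.
The longest hop is 1058; the others sum to 827. Folding the others back against it leaves at least 1058 − 827 = 231.

231 ≤ FJ ≤ 1885 m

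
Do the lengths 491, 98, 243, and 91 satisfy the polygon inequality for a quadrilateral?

For a quadrilateral, each side must be shorter than the sum of the others.
Here the longest side is 491, but the remaining 3 sides sum to only 432.

No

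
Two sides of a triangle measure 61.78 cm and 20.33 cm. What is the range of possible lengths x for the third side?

41.45 < x < 82.11 (cm)

By the triangle inequality, x must be less than 61.78 + 20.33 = 82.11 and greater than |61.78 − 20.33| = 41.45.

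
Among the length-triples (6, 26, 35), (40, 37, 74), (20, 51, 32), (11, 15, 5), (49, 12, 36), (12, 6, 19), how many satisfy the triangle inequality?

3

(6,26,35): 6+26 ≤ 35 → not valid
(37,40,74): 37+40 > 74 → valid
(20,32,51): 20+32 > 51 → valid
(5,11,15): 5+11 > 15 → valid
(12,36,49): 12+36 ≤ 49 → not valid
(6,12,19): 6+12 ≤ 19 → not valid
3 of the 6 triples form a triangle.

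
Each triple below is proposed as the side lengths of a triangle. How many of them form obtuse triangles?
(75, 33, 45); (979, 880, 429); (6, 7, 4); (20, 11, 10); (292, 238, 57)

(75,33,45): 33²+45² = 3114 < 5625 = 75² → obtuse
(979,880,429): 429²+880² = 958441 = 979² → right
(6,7,4): 4²+6² = 52 > 49 = 7² → acute
(20,11,10): 10²+11² = 221 < 400 = 20² → obtuse
(292,238,57): 57²+238² = 59893 < 85264 = 292² → obtuse
3 of the 5 are obtuse.

3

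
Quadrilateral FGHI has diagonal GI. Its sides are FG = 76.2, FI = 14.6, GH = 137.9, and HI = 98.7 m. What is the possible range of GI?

From triangle FGI: |76.2 − 14.6| < GI < 76.2 + 14.6, i.e. 61.6 < GI < 90.8.
From triangle HGI: 39.2 < GI < 236.6.
Both must hold, so GI lies in the intersection.

61.6 < GI < 90.8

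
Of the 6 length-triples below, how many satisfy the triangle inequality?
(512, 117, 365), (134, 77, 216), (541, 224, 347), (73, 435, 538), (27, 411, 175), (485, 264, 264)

2

(117,365,512): 117+365 ≤ 512 → not valid
(77,134,216): 77+134 ≤ 216 → not valid
(224,347,541): 224+347 > 541 → valid
(73,435,538): 73+435 ≤ 538 → not valid
(27,175,411): 27+175 ≤ 411 → not valid
(264,264,485): 264+264 > 485 → valid
2 of the 6 triples form a triangle.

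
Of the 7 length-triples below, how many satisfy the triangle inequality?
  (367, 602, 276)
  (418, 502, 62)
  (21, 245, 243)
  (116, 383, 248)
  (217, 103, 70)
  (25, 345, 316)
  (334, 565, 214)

(276,367,602): 276+367 > 602 → valid
(62,418,502): 62+418 ≤ 502 → not valid
(21,243,245): 21+243 > 245 → valid
(116,248,383): 116+248 ≤ 383 → not valid
(70,103,217): 70+103 ≤ 217 → not valid
(25,316,345): 25+316 ≤ 345 → not valid
(214,334,565): 214+334 ≤ 565 → not valid
2 of the 7 triples form a triangle.

2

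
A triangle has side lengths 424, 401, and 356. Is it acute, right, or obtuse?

Compare the square of the longest side to the sum of squares of the other two: 356² + 401² = 287537 > 179776 = 424².

acute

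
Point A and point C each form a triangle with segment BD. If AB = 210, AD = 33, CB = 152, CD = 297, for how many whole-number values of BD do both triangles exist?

65

From triangle ABD: 177 < BD < 243.
From triangle CBD: 145 < BD < 449.
Intersection: 177 < BD < 243, so integers 178 through 242: 65 values.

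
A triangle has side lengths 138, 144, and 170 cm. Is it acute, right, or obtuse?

acute

Compare the square of the longest side to the sum of squares of the other two: 138² + 144² = 39780 > 28900 = 170².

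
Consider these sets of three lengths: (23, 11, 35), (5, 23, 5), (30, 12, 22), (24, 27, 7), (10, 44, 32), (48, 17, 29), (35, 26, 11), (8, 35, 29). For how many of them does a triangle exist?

(11,23,35): 11+23 ≤ 35 → not valid
(5,5,23): 5+5 ≤ 23 → not valid
(12,22,30): 12+22 > 30 → valid
(7,24,27): 7+24 > 27 → valid
(10,32,44): 10+32 ≤ 44 → not valid
(17,29,48): 17+29 ≤ 48 → not valid
(11,26,35): 11+26 > 35 → valid
(8,29,35): 8+29 > 35 → valid
4 of the 8 triples form a triangle.

4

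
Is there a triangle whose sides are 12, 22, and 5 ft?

The longest side is 22, but the other two sum to only 17.
17 < 22, so the triangle inequality fails.

No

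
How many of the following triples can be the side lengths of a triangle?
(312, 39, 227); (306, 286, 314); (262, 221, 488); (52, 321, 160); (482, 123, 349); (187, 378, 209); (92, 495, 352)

(39,227,312): 39+227 ≤ 312 → not valid
(286,306,314): 286+306 > 314 → valid
(221,262,488): 221+262 ≤ 488 → not valid
(52,160,321): 52+160 ≤ 321 → not valid
(123,349,482): 123+349 ≤ 482 → not valid
(187,209,378): 187+209 > 378 → valid
(92,352,495): 92+352 ≤ 495 → not valid
2 of the 7 triples form a triangle.

2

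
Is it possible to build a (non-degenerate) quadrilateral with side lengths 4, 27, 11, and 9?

For a quadrilateral, each side must be shorter than the sum of the others.
Here the longest side is 27, but the remaining 3 sides sum to only 24.

No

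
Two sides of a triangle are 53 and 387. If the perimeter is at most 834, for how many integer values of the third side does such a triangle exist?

Triangle inequality: 334 < x < 440. Perimeter ≤ 834 gives x ≤ 834 − 53 − 387 = 394.
So 334 < x ≤ 394; integers 335 through 394: 60 values.

60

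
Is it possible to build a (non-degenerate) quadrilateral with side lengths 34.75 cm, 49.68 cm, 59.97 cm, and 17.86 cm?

A quadrilateral exists iff every side is shorter than the sum of the others — equivalently, the longest side is less than the sum of the rest.
Longest side 59.97 < 102.29 (sum of the remaining 3), so yes.

Yes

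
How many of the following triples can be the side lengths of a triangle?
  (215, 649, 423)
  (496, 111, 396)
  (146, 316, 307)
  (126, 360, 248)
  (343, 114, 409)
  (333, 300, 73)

5

(215,423,649): 215+423 ≤ 649 → not valid
(111,396,496): 111+396 > 496 → valid
(146,307,316): 146+307 > 316 → valid
(126,248,360): 126+248 > 360 → valid
(114,343,409): 114+343 > 409 → valid
(73,300,333): 73+300 > 333 → valid
5 of the 6 triples form a triangle.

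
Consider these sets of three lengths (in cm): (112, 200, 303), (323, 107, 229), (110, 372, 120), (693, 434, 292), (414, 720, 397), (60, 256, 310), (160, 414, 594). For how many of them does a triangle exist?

(112,200,303): 112+200 > 303 → valid
(107,229,323): 107+229 > 323 → valid
(110,120,372): 110+120 ≤ 372 → not valid
(292,434,693): 292+434 > 693 → valid
(397,414,720): 397+414 > 720 → valid
(60,256,310): 60+256 > 310 → valid
(160,414,594): 160+414 ≤ 594 → not valid
5 of the 7 triples form a triangle.

5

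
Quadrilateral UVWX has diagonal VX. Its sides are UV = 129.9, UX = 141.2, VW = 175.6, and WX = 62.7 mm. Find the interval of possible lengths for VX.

From triangle UVX: |129.9 − 141.2| < VX < 129.9 + 141.2, i.e. 11.3 < VX < 271.1.
From triangle WVX: 112.9 < VX < 238.3.
Both must hold, so VX lies in the intersection.

112.9 < VX < 238.3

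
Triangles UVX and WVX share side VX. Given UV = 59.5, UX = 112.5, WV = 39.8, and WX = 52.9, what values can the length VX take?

From triangle UVX: |59.5 − 112.5| < VX < 59.5 + 112.5, i.e. 53.0 < VX < 172.0.
From triangle WVX: 13.1 < VX < 92.7.
Both must hold, so VX lies in the intersection.

53.0 < VX < 92.7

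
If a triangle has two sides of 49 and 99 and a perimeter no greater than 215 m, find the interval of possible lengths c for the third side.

50 < c ≤ 67 m

Triangle inequality alone gives 50 < c < 148.
The perimeter condition gives c ≤ 215 − 49 − 99 = 67.
Intersecting the two: 50 < c ≤ 67.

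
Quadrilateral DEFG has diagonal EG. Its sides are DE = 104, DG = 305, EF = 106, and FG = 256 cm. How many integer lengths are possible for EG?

160

From triangle DEG: 201 < EG < 409.
From triangle FEG: 150 < EG < 362.
Intersection: 201 < EG < 362, so integers 202 through 361: 160 values.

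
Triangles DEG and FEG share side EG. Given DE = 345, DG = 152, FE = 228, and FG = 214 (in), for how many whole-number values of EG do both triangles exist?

From triangle DEG: 193 < EG < 497.
From triangle FEG: 14 < EG < 442.
Intersection: 193 < EG < 442, so integers 194 through 441: 248 values.

248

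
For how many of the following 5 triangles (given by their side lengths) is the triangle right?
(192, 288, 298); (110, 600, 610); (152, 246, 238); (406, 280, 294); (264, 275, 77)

(192,288,298): 192²+288² = 119808 > 88804 = 298² → acute
(110,600,610): 110²+600² = 372100 = 610² → right
(152,246,238): 152²+238² = 79748 > 60516 = 246² → acute
(406,280,294): 280²+294² = 164836 = 406² → right
(264,275,77): 77²+264² = 75625 = 275² → right
3 of the 5 are right.

3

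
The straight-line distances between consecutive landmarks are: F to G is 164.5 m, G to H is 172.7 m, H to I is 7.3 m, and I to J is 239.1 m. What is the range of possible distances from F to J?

The maximum is all hops collinear in one direction: 164.5 + 172.7 + 7.3 + 239.1 = 583.6.
The longest hop is 239.1; the others sum to 344.5. Since 239.1 ≤ 344.5, the path can fold back on itself completely, so the minimum distance is 0.

0 ≤ FJ ≤ 583.6 m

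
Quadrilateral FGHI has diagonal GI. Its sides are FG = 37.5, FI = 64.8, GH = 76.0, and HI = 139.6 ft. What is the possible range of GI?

63.6 < GI < 102.3

From triangle FGI: |37.5 − 64.8| < GI < 37.5 + 64.8, i.e. 27.3 < GI < 102.3.
From triangle HGI: 63.6 < GI < 215.6.
Both must hold, so GI lies in the intersection.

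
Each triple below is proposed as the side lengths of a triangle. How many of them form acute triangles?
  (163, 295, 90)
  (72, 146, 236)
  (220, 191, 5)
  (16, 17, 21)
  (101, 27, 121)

1

(163,295,90): 90+163 ≤ 295, not a triangle
(72,146,236): 72+146 ≤ 236, not a triangle
(220,191,5): 5+191 ≤ 220, not a triangle
(16,17,21): 16²+17² = 545 > 441 = 21² → acute
(101,27,121): 27²+101² = 10930 < 14641 = 121² → obtuse
1 of the 5 is acute.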